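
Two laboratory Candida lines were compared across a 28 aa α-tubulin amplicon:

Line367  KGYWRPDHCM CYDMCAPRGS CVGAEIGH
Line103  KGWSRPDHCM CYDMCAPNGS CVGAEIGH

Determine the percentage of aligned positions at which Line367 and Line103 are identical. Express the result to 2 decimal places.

Mismatches occur at site 3 (Y→W), site 4 (W→S), site 18 (R→N).
25 of the 28 sites match, so the percent identity is 25/28 × 100 = 89.29%.

89.29%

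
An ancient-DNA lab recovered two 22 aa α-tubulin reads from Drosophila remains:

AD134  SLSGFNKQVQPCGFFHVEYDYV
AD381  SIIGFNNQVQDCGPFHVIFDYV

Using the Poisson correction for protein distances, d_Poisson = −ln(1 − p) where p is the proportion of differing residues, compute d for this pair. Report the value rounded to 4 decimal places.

0.3830

Mismatches occur at site 2 (L/I), site 3 (S/I), site 7 (K/N), site 11 (P/D), site 14 (F/P), site 18 (E/I), site 19 (Y/F).
p = 7/22 = 0.318182.
d = −ln(1 − 0.318182) = −ln(0.681818) = 0.3830.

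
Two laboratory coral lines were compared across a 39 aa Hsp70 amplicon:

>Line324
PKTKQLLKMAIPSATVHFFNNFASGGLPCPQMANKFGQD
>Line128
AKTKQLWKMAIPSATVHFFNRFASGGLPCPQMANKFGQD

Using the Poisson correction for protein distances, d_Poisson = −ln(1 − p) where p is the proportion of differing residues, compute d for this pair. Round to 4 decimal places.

0.0800

Mismatches occur at site 1 (P↔A), site 7 (L↔W), site 21 (N↔R).
p = 3/39 = 0.076923.
d = −ln(1 − 0.076923) = −ln(0.923077) = 0.0800.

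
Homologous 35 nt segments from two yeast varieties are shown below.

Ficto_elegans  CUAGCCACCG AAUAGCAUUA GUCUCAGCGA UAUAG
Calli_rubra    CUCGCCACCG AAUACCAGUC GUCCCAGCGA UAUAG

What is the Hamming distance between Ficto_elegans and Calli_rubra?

Mismatches occur at site 3 (A→C), site 15 (G→C), site 18 (U→G), site 20 (A→C), site 24 (U→C).
That gives 5 mismatches out of 35 aligned sites, so the Hamming distance is 5.

5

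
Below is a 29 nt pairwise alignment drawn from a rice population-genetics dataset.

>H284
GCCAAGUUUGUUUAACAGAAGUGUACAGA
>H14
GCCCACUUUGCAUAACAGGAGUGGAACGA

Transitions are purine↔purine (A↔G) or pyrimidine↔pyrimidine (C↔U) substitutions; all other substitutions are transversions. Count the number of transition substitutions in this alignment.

2

Differing sites — 4:A/C (Tv); 6:G/C (Tv); 11:U/C (Ti); 12:U/A (Tv); 19:A/G (Ti); 24:U/G (Tv); 26:C/A (Tv); 27:A/C (Tv).
Of the 8 differences, 2 transitions and 6 transversions, so the answer is 2.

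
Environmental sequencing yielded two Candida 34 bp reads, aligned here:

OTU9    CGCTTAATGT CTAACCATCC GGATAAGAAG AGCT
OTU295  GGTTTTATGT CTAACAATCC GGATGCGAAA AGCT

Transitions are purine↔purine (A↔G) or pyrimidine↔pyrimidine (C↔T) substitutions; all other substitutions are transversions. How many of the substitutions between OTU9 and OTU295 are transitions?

3

Differing sites — 1:C/G (Tv); 3:C/T (Ti); 6:A/T (Tv); 16:C/A (Tv); 25:A/G (Ti); 26:A/C (Tv); 30:G/A (Ti).
Of the 7 differences, 3 transitions and 4 transversions, so the answer is 3.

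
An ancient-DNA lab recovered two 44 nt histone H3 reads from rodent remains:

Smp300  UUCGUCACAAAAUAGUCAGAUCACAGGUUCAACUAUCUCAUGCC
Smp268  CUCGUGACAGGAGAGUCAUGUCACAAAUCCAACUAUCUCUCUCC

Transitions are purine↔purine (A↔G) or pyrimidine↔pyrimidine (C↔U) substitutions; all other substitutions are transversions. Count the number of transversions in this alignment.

5

The sequences differ at positions 1 (U/C, transition), 6 (C/G, transversion), 10 (A/G, transition), 11 (A/G, transition), 13 (U/G, transversion), 19 (G/U, transversion), 20 (A/G, transition), 26 (G/A, transition), 27 (G/A, transition), 29 (U/C, transition), 40 (A/U, transversion), 41 (U/C, transition), 42 (G/U, transversion).
Of the 13 differences, 8 transitions and 5 transversions, so the answer is 5.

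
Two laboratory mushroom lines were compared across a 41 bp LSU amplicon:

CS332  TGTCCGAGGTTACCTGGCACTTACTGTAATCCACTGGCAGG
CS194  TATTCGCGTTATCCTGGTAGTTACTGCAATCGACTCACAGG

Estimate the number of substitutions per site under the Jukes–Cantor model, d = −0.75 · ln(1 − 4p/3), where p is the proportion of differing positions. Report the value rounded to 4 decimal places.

Mismatches occur at site 2 (G↔A), site 4 (C↔T), site 7 (A↔C), site 9 (G↔T), site 11 (T↔A), site 12 (A↔T), site 18 (C↔T), site 20 (C↔G), site 27 (T↔C), site 32 (C↔G), site 36 (G↔C), site 37 (G↔A).
p = 12/41 = 0.292683.
d = −0.75 · ln(1 − (4/3)·0.292683) = −0.75 · ln(0.609756) = −0.75 · (-0.494696) = 0.3710.

0.3710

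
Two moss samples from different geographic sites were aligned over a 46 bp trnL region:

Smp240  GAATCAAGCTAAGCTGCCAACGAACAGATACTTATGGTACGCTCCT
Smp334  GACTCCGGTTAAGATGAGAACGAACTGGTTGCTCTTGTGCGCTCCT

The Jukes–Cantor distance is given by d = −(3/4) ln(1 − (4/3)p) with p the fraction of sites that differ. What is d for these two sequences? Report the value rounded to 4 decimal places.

0.4279

Mismatches occur at site 3 (A/C), site 6 (A/C), site 7 (A/G), site 9 (C/T), site 14 (C/A), site 17 (C/A), site 18 (C/G), site 26 (A/T), site 28 (A/G), site 30 (A/T), site 31 (C/G), site 32 (T/C), site 34 (A/C), site 36 (G/T), site 39 (A/G).
p = 15/46 = 0.326087.
d = −0.75 · ln(1 − (4/3)·0.326087) = −0.75 · ln(0.565217) = −0.75 · (-0.570546) = 0.4279.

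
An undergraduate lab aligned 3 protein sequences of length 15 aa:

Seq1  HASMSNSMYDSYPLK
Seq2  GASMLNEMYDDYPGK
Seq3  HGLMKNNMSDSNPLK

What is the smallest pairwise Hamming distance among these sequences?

Pairwise Hamming distances:
  Seq1 vs Seq2: 5
  Seq1 vs Seq3: 6
  Seq2 vs Seq3: 9
The smallest is 5, between Seq1 and Seq2.

5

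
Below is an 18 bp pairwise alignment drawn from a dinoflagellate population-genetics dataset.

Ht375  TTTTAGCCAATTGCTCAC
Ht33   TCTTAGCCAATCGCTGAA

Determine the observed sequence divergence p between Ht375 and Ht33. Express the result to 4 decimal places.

0.2222

Differing sites — 2:T/C; 12:T/C; 16:C/G; 18:C/A.
There are 4 differences over 18 sites, so p = 4/18 = 0.2222.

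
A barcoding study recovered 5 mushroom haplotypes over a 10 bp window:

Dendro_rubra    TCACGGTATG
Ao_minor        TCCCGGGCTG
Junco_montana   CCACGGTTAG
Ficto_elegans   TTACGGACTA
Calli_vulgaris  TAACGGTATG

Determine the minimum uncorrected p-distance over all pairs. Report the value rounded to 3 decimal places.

Pairwise Hamming distances:
  Dendro_rubra vs Ao_minor: 3
  Dendro_rubra vs Junco_montana: 3
  Dendro_rubra vs Ficto_elegans: 4
  Dendro_rubra vs Calli_vulgaris: 1
  Ao_minor vs Junco_montana: 5
  Ao_minor vs Ficto_elegans: 4
  Ao_minor vs Calli_vulgaris: 4
  Junco_montana vs Ficto_elegans: 6
  Junco_montana vs Calli_vulgaris: 4
  Ficto_elegans vs Calli_vulgaris: 4
The smallest is 1 mismatch, between Dendro_rubra and Calli_vulgaris; p = 1/10 = 0.100.

0.100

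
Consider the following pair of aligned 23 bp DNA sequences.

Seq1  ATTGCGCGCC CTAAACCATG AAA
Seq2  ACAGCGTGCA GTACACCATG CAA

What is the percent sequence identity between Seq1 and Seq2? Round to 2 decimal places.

The sequences differ at positions 2 (T/C), 3 (T/A), 7 (C/T), 10 (C/A), 11 (C/G), 14 (A/C), 21 (A/C).
16 of the 23 sites match, so the percent identity is 16/23 × 100 = 69.57%.

69.57%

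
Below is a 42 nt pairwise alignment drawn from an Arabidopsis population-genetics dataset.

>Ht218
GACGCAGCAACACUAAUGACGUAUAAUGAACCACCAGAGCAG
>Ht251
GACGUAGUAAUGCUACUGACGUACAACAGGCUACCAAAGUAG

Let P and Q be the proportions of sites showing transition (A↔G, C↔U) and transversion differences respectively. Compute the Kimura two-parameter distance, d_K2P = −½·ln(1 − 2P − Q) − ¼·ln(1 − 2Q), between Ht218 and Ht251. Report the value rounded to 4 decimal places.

Differing sites — 5:C/U (Ti); 8:C/U (Ti); 11:C/U (Ti); 12:A/G (Ti); 16:A/C (Tv); 24:U/C (Ti); 27:U/C (Ti); 28:G/A (Ti); 29:A/G (Ti); 30:A/G (Ti); 32:C/U (Ti); 37:G/A (Ti); 40:C/U (Ti).
Of the 13 differences, 12 transitions and 1 transversion over 42 sites: P = 12/42 = 0.285714, Q = 1/42 = 0.023810.
d = −0.5·ln(0.404762) − 0.25·ln(0.952380) = −0.5·(-0.904456) − 0.25·(-0.048791) = 0.4644.

0.4644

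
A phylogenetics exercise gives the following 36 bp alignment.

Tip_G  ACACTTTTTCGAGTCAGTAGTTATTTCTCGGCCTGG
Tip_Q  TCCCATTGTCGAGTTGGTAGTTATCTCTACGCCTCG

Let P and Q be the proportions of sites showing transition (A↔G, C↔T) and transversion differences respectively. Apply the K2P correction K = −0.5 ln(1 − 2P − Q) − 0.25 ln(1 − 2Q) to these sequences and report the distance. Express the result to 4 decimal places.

Mismatches occur at site 1 (A→T, transversion), site 3 (A→C, transversion), site 5 (T→A, transversion), site 8 (T→G, transversion), site 15 (C→T, transition), site 16 (A→G, transition), site 25 (T→C, transition), site 29 (C→A, transversion), site 30 (G→C, transversion), site 35 (G→C, transversion).
Of the 10 differences, 3 transitions and 7 transversions over 36 sites: P = 3/36 = 0.083333, Q = 7/36 = 0.194444.
d = −0.5·ln(0.638890) − 0.25·ln(0.611112) = −0.5·(-0.448023) − 0.25·(-0.492475) = 0.3471.

0.3471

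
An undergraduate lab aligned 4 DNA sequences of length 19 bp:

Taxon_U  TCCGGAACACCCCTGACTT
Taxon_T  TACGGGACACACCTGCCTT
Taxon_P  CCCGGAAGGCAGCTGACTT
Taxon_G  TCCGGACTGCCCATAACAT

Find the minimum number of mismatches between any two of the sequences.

4

Pairwise Hamming distances:
  Taxon_U vs Taxon_T: 4
  Taxon_U vs Taxon_P: 5
  Taxon_U vs Taxon_G: 6
  Taxon_T vs Taxon_P: 7
  Taxon_T vs Taxon_G: 10
  Taxon_P vs Taxon_G: 8
The smallest is 4, between Taxon_U and Taxon_T.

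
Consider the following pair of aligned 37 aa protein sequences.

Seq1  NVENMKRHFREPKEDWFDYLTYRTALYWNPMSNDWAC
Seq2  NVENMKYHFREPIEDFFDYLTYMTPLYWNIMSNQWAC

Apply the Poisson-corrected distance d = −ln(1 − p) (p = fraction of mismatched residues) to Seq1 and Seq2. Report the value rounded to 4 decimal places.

Mismatches occur at site 7 (R→Y), site 13 (K→I), site 16 (W→F), site 23 (R→M), site 25 (A→P), site 30 (P→I), site 34 (D→Q).
p = 7/37 = 0.189189.
d = −ln(1 − 0.189189) = −ln(0.810811) = 0.2097.

0.2097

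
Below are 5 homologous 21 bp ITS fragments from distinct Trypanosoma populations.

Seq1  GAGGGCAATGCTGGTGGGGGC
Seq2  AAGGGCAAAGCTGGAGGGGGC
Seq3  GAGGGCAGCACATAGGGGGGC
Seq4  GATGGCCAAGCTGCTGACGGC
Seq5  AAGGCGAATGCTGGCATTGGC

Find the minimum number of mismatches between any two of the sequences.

Pairwise Hamming distances:
  Seq1 vs Seq2: 3
  Seq1 vs Seq3: 7
  Seq1 vs Seq4: 6
  Seq1 vs Seq5: 7
  Seq2 vs Seq3: 8
  Seq2 vs Seq4: 7
  Seq2 vs Seq5: 7
  Seq3 vs Seq4: 11
  Seq3 vs Seq5: 13
  Seq4 vs Seq5: 11
The smallest is 3, between Seq1 and Seq2.

3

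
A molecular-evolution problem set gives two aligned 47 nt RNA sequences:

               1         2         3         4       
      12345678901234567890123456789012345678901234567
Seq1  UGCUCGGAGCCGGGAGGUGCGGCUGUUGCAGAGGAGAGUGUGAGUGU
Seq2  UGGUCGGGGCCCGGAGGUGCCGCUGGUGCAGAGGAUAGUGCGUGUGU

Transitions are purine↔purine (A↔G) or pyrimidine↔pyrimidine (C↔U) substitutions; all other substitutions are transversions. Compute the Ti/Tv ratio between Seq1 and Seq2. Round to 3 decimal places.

0.333

Differing sites — 3:C/G (Tv); 8:A/G (Ti); 12:G/C (Tv); 21:G/C (Tv); 26:U/G (Tv); 36:G/U (Tv); 41:U/C (Ti); 43:A/U (Tv).
Of the 8 differences, 2 transitions and 6 transversions, so Ti/Tv = 2/6 = 0.333.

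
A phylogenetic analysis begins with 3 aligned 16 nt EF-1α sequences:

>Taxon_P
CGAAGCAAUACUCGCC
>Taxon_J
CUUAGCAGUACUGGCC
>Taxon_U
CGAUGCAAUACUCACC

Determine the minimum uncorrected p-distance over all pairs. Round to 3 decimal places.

0.125

Pairwise Hamming distances:
  Taxon_P vs Taxon_J: 4
  Taxon_P vs Taxon_U: 2
  Taxon_J vs Taxon_U: 6
The smallest is 2 mismatches, between Taxon_P and Taxon_U; p = 2/16 = 0.125.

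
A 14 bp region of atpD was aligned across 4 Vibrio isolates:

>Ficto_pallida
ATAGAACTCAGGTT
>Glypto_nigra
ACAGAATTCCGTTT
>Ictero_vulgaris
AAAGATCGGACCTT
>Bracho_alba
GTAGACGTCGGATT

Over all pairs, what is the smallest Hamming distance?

Pairwise Hamming distances:
  Ficto_pallida vs Glypto_nigra: 4
  Ficto_pallida vs Ictero_vulgaris: 6
  Ficto_pallida vs Bracho_alba: 5
  Glypto_nigra vs Ictero_vulgaris: 8
  Glypto_nigra vs Bracho_alba: 6
  Ictero_vulgaris vs Bracho_alba: 9
The smallest is 4, between Ficto_pallida and Glypto_nigra.

4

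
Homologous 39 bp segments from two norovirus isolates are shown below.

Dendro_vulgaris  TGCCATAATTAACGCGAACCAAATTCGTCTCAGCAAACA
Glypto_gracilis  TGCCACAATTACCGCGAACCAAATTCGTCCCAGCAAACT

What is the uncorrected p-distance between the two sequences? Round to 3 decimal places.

Differing sites — 6:T/C; 12:A/C; 30:T/C; 39:A/T.
There are 4 differences over 39 sites, so p = 4/39 = 0.103.

0.103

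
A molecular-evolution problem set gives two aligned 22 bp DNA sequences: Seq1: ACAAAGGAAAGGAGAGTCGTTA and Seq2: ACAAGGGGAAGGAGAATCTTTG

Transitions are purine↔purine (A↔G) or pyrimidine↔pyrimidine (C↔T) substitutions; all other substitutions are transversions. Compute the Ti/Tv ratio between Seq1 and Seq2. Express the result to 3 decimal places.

4.000

The sequences differ at positions 5 (A/G, transition), 8 (A/G, transition), 16 (G/A, transition), 19 (G/T, transversion), 22 (A/G, transition).
Of the 5 differences, 4 transitions and 1 transversion, so Ti/Tv = 4/1 = 4.000.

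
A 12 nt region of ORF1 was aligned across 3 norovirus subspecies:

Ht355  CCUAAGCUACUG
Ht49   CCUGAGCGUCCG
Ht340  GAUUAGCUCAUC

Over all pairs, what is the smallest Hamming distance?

4

Pairwise Hamming distances:
  Ht355 vs Ht49: 4
  Ht355 vs Ht340: 6
  Ht49 vs Ht340: 8
The smallest is 4, between Ht355 and Ht49.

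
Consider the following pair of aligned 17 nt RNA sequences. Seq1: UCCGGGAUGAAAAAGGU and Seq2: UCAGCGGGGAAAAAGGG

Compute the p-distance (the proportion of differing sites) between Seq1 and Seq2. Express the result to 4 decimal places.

Mismatches occur at site 3 (C→A), site 5 (G→C), site 7 (A→G), site 8 (U→G), site 17 (U→G).
There are 5 differences over 17 sites, so p = 5/17 = 0.2941.

0.2941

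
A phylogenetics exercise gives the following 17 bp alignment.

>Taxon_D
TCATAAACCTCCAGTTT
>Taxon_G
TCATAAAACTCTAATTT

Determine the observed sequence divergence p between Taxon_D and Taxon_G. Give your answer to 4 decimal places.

0.1765

The sequences differ at positions 8 (C/A), 12 (C/T), 14 (G/A).
There are 3 differences over 17 sites, so p = 3/17 = 0.1765.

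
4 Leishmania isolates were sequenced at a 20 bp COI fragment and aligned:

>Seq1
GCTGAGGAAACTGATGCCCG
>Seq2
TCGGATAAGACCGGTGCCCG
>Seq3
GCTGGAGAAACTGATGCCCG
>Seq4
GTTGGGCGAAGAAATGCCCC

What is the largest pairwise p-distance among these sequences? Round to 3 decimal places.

0.650

Pairwise Hamming distances:
  Seq1 vs Seq2: 7
  Seq1 vs Seq3: 2
  Seq1 vs Seq4: 8
  Seq2 vs Seq3: 8
  Seq2 vs Seq4: 13
  Seq3 vs Seq4: 8
The largest is 13 mismatches, between Seq2 and Seq4; p = 13/20 = 0.650.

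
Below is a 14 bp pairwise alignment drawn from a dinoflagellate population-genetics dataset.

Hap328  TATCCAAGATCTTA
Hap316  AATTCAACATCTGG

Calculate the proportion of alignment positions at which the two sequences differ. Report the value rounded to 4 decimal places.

The sequences differ at positions 1 (T/A), 4 (C/T), 8 (G/C), 13 (T/G), 14 (A/G).
There are 5 differences over 14 sites, so p = 5/14 = 0.3571.

0.3571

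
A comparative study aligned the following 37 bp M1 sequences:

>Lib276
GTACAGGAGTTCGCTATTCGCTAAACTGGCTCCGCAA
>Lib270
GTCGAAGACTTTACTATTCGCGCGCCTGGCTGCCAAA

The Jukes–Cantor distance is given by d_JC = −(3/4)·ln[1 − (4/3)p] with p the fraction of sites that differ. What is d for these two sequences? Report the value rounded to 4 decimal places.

The sequences differ at positions 3 (A/C), 4 (C/G), 6 (G/A), 9 (G/C), 12 (C/T), 13 (G/A), 22 (T/G), 23 (A/C), 24 (A/G), 25 (A/C), 32 (C/G), 34 (G/C), 35 (C/A).
p = 13/37 = 0.351351.
d = −0.75 · ln(1 − (4/3)·0.351351) = −0.75 · ln(0.531532) = −0.75 · (-0.631992) = 0.4740.

0.4740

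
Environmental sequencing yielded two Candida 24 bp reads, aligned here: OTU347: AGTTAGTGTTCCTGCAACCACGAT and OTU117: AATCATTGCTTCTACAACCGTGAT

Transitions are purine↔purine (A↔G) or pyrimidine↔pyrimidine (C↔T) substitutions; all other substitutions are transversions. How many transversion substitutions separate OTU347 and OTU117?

The sequences differ at positions 2 (G/A, transition), 4 (T/C, transition), 6 (G/T, transversion), 9 (T/C, transition), 11 (C/T, transition), 14 (G/A, transition), 20 (A/G, transition), 21 (C/T, transition).
Of the 8 differences, 7 transitions and 1 transversion, so the answer is 1.

1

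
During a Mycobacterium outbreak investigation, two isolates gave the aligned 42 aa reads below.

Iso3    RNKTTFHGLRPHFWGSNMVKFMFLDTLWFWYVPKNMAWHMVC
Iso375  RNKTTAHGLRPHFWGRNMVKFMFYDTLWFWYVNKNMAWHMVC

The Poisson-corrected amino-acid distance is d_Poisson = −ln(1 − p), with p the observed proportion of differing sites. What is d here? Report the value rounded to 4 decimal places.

0.1001

Mismatches occur at site 6 (F/A), site 16 (S/R), site 24 (L/Y), site 33 (P/N).
p = 4/42 = 0.095238.
d = −ln(1 − 0.095238) = −ln(0.904762) = 0.1001.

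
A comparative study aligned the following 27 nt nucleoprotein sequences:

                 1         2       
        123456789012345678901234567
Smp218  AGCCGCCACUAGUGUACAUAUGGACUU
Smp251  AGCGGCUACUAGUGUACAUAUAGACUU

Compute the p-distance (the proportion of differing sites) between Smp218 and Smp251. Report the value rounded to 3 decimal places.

0.111

Differing sites — 4:C/G; 7:C/U; 22:G/A.
There are 3 differences over 27 sites, so p = 3/27 = 0.111.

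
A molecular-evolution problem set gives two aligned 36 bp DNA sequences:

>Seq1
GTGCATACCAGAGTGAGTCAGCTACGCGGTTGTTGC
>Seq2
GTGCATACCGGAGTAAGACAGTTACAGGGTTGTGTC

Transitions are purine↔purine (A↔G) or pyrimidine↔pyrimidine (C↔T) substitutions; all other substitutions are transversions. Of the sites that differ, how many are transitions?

4

Mismatches occur at site 10 (A/G, transition), site 15 (G/A, transition), site 18 (T/A, transversion), site 22 (C/T, transition), site 26 (G/A, transition), site 27 (C/G, transversion), site 34 (T/G, transversion), site 35 (G/T, transversion).
Of the 8 differences, 4 transitions and 4 transversions, so the answer is 4.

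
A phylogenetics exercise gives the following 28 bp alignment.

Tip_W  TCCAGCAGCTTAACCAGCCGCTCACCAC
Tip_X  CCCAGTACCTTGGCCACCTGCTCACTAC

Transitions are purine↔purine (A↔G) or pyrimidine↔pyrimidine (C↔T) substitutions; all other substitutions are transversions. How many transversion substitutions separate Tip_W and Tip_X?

The sequences differ at positions 1 (T/C, transition), 6 (C/T, transition), 8 (G/C, transversion), 12 (A/G, transition), 13 (A/G, transition), 17 (G/C, transversion), 19 (C/T, transition), 26 (C/T, transition).
Of the 8 differences, 6 transitions and 2 transversions, so the answer is 2.

2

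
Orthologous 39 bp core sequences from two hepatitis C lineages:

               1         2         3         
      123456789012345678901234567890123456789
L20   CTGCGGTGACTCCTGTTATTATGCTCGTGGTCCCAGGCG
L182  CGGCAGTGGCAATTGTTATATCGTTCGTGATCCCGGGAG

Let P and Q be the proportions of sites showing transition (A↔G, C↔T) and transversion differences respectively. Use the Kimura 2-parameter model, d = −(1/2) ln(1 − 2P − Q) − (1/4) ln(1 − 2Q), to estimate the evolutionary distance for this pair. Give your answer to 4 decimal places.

Differing sites — 2:T/G (Tv); 5:G/A (Ti); 9:A/G (Ti); 11:T/A (Tv); 12:C/A (Tv); 13:C/T (Ti); 20:T/A (Tv); 21:A/T (Tv); 22:T/C (Ti); 24:C/T (Ti); 30:G/A (Ti); 35:A/G (Ti); 38:C/A (Tv).
Of the 13 differences, 7 transitions and 6 transversions over 39 sites: P = 7/39 = 0.179487, Q = 6/39 = 0.153846.
d = −0.5·ln(0.487180) − 0.25·ln(0.692308) = −0.5·(-0.719122) − 0.25·(-0.367724) = 0.4515.

0.4515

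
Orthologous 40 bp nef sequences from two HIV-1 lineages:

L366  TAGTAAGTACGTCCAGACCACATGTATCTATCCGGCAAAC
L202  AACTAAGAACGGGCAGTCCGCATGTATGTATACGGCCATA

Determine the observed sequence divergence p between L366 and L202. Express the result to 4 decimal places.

The sequences differ at positions 1 (T/A), 3 (G/C), 8 (T/A), 12 (T/G), 13 (C/G), 17 (A/T), 20 (A/G), 28 (C/G), 32 (C/A), 37 (A/C), 39 (A/T), 40 (C/A).
There are 12 differences over 40 sites, so p = 12/40 = 0.3000.

0.3000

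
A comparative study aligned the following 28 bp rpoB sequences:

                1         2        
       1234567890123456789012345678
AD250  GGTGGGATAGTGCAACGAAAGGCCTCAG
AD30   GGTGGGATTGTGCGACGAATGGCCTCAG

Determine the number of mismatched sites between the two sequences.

Differing sites — 9:A/T; 14:A/G; 20:A/T.
That gives 3 mismatches out of 28 aligned sites, so the Hamming distance is 3.

3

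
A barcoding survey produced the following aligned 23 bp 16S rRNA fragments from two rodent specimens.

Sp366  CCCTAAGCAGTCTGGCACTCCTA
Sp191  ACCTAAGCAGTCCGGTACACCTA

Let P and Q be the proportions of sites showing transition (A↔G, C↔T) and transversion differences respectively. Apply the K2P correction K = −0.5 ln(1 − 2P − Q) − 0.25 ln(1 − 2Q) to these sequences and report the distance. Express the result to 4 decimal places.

Mismatches occur at site 1 (C↔A, transversion), site 13 (T↔C, transition), site 16 (C↔T, transition), site 19 (T↔A, transversion).
Of the 4 differences, 2 transitions and 2 transversions over 23 sites: P = 2/23 = 0.086957, Q = 2/23 = 0.086957.
d = −0.5·ln(0.739129) − 0.25·ln(0.826086) = −0.5·(-0.302283) − 0.25·(-0.191056) = 0.1989.

0.1989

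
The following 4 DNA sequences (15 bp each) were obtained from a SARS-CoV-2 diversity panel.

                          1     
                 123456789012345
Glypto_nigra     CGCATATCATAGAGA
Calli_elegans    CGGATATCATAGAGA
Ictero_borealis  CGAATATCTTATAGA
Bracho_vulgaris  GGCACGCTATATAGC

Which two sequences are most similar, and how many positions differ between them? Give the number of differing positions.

1

Pairwise Hamming distances:
  Glypto_nigra vs Calli_elegans: 1
  Glypto_nigra vs Ictero_borealis: 3
  Glypto_nigra vs Bracho_vulgaris: 7
  Calli_elegans vs Ictero_borealis: 3
  Calli_elegans vs Bracho_vulgaris: 8
  Ictero_borealis vs Bracho_vulgaris: 8
The smallest is 1, between Glypto_nigra and Calli_elegans.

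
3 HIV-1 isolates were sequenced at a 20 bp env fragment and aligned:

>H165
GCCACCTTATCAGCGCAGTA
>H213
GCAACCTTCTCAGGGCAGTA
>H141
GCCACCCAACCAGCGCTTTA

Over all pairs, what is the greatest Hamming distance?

8

Pairwise Hamming distances:
  H165 vs H213: 3
  H165 vs H141: 5
  H213 vs H141: 8
The largest is 8, between H213 and H141.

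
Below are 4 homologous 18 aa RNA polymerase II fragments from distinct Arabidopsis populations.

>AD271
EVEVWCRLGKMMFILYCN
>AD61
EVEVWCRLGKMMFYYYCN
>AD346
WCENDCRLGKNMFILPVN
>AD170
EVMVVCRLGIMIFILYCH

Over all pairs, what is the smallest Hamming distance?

Pairwise Hamming distances:
  AD271 vs AD61: 2
  AD271 vs AD346: 7
  AD271 vs AD170: 5
  AD61 vs AD346: 9
  AD61 vs AD170: 7
  AD346 vs AD170: 11
The smallest is 2, between AD271 and AD61.

2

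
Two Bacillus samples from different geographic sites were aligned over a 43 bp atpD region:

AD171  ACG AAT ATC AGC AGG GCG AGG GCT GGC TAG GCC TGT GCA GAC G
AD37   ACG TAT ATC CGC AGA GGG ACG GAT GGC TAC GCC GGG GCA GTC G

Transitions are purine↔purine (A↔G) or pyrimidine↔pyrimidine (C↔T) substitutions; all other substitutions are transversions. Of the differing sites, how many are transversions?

9

Differing sites — 4:A/T (Tv); 10:A/C (Tv); 15:G/A (Ti); 17:C/G (Tv); 20:G/C (Tv); 23:C/A (Tv); 30:G/C (Tv); 34:T/G (Tv); 36:T/G (Tv); 41:A/T (Tv).
Of the 10 differences, 1 transition and 9 transversions, so the answer is 9.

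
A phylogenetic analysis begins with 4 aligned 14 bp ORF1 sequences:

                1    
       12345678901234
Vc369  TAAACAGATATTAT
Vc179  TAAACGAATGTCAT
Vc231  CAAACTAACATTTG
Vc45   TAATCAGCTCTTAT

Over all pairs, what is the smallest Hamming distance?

3

Pairwise Hamming distances:
  Vc369 vs Vc179: 4
  Vc369 vs Vc231: 6
  Vc369 vs Vc45: 3
  Vc179 vs Vc231: 7
  Vc179 vs Vc45: 6
  Vc231 vs Vc45: 9
The smallest is 3, between Vc369 and Vc45.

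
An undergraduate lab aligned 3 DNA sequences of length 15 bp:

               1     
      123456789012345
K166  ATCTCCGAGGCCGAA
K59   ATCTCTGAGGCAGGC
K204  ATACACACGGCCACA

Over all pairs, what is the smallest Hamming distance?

Pairwise Hamming distances:
  K166 vs K59: 4
  K166 vs K204: 7
  K59 vs K204: 10
The smallest is 4, between K166 and K59.

4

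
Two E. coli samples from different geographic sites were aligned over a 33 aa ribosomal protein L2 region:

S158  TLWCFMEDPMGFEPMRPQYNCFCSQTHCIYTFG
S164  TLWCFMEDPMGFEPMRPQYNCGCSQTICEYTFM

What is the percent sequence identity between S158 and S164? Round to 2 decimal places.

87.88%

Mismatches occur at site 22 (F→G), site 27 (H→I), site 29 (I→E), site 33 (G→M).
29 of the 33 sites match, so the percent identity is 29/33 × 100 = 87.88%.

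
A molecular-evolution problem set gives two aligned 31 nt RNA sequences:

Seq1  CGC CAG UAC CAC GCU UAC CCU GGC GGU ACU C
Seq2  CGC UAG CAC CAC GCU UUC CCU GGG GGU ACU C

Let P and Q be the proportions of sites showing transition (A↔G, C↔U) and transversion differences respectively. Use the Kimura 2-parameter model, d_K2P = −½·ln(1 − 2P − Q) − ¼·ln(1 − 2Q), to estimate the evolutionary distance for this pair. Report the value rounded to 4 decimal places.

Differing sites — 4:C/U (Ti); 7:U/C (Ti); 17:A/U (Tv); 24:C/G (Tv).
Of the 4 differences, 2 transitions and 2 transversions over 31 sites: P = 2/31 = 0.064516, Q = 2/31 = 0.064516.
d = −0.5·ln(0.806452) − 0.25·ln(0.870968) = −0.5·(-0.215111) − 0.25·(-0.138150) = 0.1421.

0.1421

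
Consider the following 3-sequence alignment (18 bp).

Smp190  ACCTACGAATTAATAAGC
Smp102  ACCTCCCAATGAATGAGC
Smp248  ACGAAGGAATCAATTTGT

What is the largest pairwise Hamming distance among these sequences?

Pairwise Hamming distances:
  Smp190 vs Smp102: 4
  Smp190 vs Smp248: 7
  Smp102 vs Smp248: 9
The largest is 9, between Smp102 and Smp248.

9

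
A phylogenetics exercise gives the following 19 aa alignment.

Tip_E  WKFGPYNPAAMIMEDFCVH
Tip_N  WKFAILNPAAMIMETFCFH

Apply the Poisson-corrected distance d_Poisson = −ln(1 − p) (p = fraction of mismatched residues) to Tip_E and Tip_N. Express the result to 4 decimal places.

0.3054

The sequences differ at positions 4 (G/A), 5 (P/I), 6 (Y/L), 15 (D/T), 18 (V/F).
p = 5/19 = 0.263158.
d = −ln(1 − 0.263158) = −ln(0.736842) = 0.3054.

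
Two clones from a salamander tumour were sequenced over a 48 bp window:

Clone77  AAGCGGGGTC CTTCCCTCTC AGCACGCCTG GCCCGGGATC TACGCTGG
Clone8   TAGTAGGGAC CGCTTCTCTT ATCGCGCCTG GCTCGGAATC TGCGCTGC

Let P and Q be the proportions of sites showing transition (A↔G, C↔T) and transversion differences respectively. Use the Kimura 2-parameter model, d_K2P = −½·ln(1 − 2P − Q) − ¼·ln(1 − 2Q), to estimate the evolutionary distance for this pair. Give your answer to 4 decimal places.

0.4263

Differing sites — 1:A/T (Tv); 4:C/T (Ti); 5:G/A (Ti); 9:T/A (Tv); 12:T/G (Tv); 13:T/C (Ti); 14:C/T (Ti); 15:C/T (Ti); 20:C/T (Ti); 22:G/T (Tv); 24:A/G (Ti); 33:C/T (Ti); 37:G/A (Ti); 42:A/G (Ti); 48:G/C (Tv).
Of the 15 differences, 10 transitions and 5 transversions over 48 sites: P = 10/48 = 0.208333, Q = 5/48 = 0.104167.
d = −0.5·ln(0.479167) − 0.25·ln(0.791666) = −0.5·(-0.735706) − 0.25·(-0.233616) = 0.4263.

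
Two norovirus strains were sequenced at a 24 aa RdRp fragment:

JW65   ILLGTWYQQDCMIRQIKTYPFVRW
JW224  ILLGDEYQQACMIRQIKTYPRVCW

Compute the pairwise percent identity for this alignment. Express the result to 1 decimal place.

79.2%

Differing sites — 5:T/D; 6:W/E; 10:D/A; 21:F/R; 23:R/C.
19 of the 24 sites match, so the percent identity is 19/24 × 100 = 79.2%.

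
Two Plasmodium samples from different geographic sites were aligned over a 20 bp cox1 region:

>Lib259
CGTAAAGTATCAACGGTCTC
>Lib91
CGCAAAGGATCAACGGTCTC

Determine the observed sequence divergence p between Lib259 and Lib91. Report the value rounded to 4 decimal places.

The sequences differ at positions 3 (T/C), 8 (T/G).
There are 2 differences over 20 sites, so p = 2/20 = 0.1000.

0.1000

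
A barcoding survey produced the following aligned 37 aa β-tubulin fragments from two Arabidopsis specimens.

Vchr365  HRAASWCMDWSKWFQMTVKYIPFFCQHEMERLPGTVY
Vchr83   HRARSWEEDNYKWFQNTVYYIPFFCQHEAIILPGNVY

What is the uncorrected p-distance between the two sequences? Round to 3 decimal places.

0.297

Differing sites — 4:A/R; 7:C/E; 8:M/E; 10:W/N; 11:S/Y; 16:M/N; 19:K/Y; 29:M/A; 30:E/I; 31:R/I; 35:T/N.
There are 11 differences over 37 sites, so p = 11/37 = 0.297.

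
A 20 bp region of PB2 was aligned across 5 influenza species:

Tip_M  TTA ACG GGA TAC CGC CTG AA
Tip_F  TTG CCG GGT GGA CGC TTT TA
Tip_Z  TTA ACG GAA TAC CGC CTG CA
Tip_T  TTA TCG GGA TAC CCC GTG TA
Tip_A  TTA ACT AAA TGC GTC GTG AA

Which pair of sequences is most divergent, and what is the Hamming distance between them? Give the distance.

Pairwise Hamming distances:
  Tip_M vs Tip_F: 9
  Tip_M vs Tip_Z: 2
  Tip_M vs Tip_T: 4
  Tip_M vs Tip_A: 7
  Tip_F vs Tip_Z: 10
  Tip_F vs Tip_T: 9
  Tip_F vs Tip_A: 13
  Tip_Z vs Tip_T: 5
  Tip_Z vs Tip_A: 7
  Tip_T vs Tip_A: 8
The largest is 13, between Tip_F and Tip_A.

13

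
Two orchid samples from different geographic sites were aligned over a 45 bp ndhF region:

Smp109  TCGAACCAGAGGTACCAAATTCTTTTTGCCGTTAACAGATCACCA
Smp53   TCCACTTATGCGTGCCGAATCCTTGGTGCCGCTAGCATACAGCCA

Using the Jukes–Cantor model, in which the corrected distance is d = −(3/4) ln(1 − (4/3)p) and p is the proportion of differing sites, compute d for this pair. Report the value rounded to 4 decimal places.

0.5716

The sequences differ at positions 3 (G/C), 5 (A/C), 6 (C/T), 7 (C/T), 9 (G/T), 10 (A/G), 11 (G/C), 14 (A/G), 17 (A/G), 21 (T/C), 25 (T/G), 26 (T/G), 32 (T/C), 35 (A/G), 38 (G/T), 40 (T/C), 41 (C/A), 42 (A/G).
p = 18/45 = 0.400000.
d = −0.75 · ln(1 − (4/3)·0.400000) = −0.75 · ln(0.466667) = −0.75 · (-0.762139) = 0.5716.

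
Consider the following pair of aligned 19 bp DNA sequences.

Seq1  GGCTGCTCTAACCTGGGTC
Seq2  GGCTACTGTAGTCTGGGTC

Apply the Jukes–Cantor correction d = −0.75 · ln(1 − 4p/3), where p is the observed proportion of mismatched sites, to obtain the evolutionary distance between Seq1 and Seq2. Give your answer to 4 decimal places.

Differing sites — 5:G/A; 8:C/G; 11:A/G; 12:C/T.
p = 4/19 = 0.210526.
d = −0.75 · ln(1 − (4/3)·0.210526) = −0.75 · ln(0.719299) = −0.75 · (-0.329478) = 0.2471.

0.2471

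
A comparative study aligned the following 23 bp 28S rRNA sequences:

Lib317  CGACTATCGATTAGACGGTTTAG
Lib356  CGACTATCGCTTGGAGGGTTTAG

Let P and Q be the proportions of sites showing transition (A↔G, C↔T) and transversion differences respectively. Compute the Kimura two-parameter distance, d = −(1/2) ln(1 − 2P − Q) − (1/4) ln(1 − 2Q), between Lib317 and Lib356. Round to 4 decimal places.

Differing sites — 10:A/C (Tv); 13:A/G (Ti); 16:C/G (Tv).
Of the 3 differences, 1 transition and 2 transversions over 23 sites: P = 1/23 = 0.043478, Q = 2/23 = 0.086957.
d = −0.5·ln(0.826087) − 0.25·ln(0.826086) = −0.5·(-0.191055) − 0.25·(-0.191056) = 0.1433.

0.1433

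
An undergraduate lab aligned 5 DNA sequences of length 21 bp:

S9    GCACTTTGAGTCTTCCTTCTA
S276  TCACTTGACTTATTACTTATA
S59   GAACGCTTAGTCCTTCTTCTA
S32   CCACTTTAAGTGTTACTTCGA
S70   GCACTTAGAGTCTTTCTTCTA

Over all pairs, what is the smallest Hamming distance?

2

Pairwise Hamming distances:
  S9 vs S276: 8
  S9 vs S59: 6
  S9 vs S32: 5
  S9 vs S70: 2
  S276 vs S59: 12
  S276 vs S32: 7
  S276 vs S70: 8
  S59 vs S32: 9
  S59 vs S70: 6
  S32 vs S70: 6
The smallest is 2, between S9 and S70.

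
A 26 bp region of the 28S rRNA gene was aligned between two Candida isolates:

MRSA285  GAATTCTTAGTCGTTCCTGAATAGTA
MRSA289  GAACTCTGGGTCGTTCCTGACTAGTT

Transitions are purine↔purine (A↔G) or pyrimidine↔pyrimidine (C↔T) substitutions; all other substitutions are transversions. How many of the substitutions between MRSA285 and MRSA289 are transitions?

2

Differing sites — 4:T/C (Ti); 8:T/G (Tv); 9:A/G (Ti); 21:A/C (Tv); 26:A/T (Tv).
Of the 5 differences, 2 transitions and 3 transversions, so the answer is 2.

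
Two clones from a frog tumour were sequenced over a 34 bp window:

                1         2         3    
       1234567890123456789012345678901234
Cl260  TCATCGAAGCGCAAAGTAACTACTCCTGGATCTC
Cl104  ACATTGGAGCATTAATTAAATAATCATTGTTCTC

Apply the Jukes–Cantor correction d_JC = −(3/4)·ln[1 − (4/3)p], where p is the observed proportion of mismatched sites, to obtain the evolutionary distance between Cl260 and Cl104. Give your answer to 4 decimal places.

0.4770

Differing sites — 1:T/A; 5:C/T; 7:A/G; 11:G/A; 12:C/T; 13:A/T; 16:G/T; 20:C/A; 23:C/A; 26:C/A; 28:G/T; 30:A/T.
p = 12/34 = 0.352941.
d = −0.75 · ln(1 − (4/3)·0.352941) = −0.75 · ln(0.529412) = −0.75 · (-0.635988) = 0.4770.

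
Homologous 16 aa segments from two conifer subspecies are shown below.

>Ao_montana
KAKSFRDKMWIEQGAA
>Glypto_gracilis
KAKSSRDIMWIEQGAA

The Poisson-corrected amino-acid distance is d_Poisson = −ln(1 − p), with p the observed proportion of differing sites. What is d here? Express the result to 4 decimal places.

0.1335

Mismatches occur at site 5 (F↔S), site 8 (K↔I).
p = 2/16 = 0.125000.
d = −ln(1 − 0.125000) = −ln(0.875000) = 0.1335.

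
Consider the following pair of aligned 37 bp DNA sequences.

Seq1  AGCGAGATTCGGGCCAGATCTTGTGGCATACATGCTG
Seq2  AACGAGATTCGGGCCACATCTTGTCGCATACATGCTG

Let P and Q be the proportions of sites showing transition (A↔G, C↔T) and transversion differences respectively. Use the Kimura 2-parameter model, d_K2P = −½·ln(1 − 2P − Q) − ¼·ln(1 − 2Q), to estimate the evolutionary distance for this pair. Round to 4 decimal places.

0.0858

Differing sites — 2:G/A (Ti); 17:G/C (Tv); 25:G/C (Tv).
Of the 3 differences, 1 transition and 2 transversions over 37 sites: P = 1/37 = 0.027027, Q = 2/37 = 0.054054.
d = −0.5·ln(0.891892) − 0.25·ln(0.891892) = −0.5·(-0.114410) − 0.25·(-0.114410) = 0.0858.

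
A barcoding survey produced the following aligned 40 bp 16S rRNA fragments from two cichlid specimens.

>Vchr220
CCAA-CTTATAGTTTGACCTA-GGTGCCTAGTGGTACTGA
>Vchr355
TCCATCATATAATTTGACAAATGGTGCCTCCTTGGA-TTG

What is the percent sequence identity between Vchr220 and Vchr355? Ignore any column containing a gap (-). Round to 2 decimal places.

Excluding the 3 gap columns leaves 37 comparable sites.
The sequences differ at positions 1 (C/T), 3 (A/C), 7 (T/A), 12 (G/A), 19 (C/A), 20 (T/A), 30 (A/C), 31 (G/C), 33 (G/T), 35 (T/G), 39 (G/T), 40 (A/G).
25 of the 37 comparable sites match, so the percent identity is 25/37 × 100 = 67.57%.

67.57%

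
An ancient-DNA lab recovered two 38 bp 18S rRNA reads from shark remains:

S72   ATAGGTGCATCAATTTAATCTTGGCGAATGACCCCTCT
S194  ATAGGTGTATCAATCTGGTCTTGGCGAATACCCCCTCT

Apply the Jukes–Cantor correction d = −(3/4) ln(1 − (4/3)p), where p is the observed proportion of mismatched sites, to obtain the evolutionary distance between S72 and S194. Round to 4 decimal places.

0.1773

The sequences differ at positions 8 (C/T), 15 (T/C), 17 (A/G), 18 (A/G), 30 (G/A), 31 (A/C).
p = 6/38 = 0.157895.
d = −0.75 · ln(1 − (4/3)·0.157895) = −0.75 · ln(0.789473) = −0.75 · (-0.236390) = 0.1773.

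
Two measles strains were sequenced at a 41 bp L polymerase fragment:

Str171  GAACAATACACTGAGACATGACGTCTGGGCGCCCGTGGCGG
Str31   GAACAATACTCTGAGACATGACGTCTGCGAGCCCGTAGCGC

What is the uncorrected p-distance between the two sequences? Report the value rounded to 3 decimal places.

0.122

Mismatches occur at site 10 (A/T), site 28 (G/C), site 30 (C/A), site 37 (G/A), site 41 (G/C).
There are 5 differences over 41 sites, so p = 5/41 = 0.122.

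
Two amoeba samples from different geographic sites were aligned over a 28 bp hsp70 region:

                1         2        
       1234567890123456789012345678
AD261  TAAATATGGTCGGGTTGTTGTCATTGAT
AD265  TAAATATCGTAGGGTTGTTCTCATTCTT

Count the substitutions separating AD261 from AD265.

5

Mismatches occur at site 8 (G↔C), site 11 (C↔A), site 20 (G↔C), site 26 (G↔C), site 27 (A↔T).
That gives 5 mismatches out of 28 aligned sites, so the Hamming distance is 5.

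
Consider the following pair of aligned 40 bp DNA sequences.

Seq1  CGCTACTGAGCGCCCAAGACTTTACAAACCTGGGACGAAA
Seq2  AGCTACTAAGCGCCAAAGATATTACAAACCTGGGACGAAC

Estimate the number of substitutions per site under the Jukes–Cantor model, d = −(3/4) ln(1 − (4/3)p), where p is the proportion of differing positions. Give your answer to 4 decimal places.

0.1674

Mismatches occur at site 1 (C→A), site 8 (G→A), site 15 (C→A), site 20 (C→T), site 21 (T→A), site 40 (A→C).
p = 6/40 = 0.150000.
d = −0.75 · ln(1 − (4/3)·0.150000) = −0.75 · ln(0.800000) = −0.75 · (-0.223144) = 0.1674.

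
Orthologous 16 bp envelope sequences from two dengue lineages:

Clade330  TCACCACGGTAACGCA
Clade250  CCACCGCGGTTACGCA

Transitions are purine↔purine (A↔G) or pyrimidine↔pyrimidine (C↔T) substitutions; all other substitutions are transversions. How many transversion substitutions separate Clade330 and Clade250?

1

The sequences differ at positions 1 (T/C, transition), 6 (A/G, transition), 11 (A/T, transversion).
Of the 3 differences, 2 transitions and 1 transversion, so the answer is 1.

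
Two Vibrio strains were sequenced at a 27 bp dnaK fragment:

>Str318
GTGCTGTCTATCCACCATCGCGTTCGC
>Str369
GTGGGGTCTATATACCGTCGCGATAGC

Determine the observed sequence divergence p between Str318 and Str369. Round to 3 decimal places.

The sequences differ at positions 4 (C/G), 5 (T/G), 12 (C/A), 13 (C/T), 17 (A/G), 23 (T/A), 25 (C/A).
There are 7 differences over 27 sites, so p = 7/27 = 0.259.

0.259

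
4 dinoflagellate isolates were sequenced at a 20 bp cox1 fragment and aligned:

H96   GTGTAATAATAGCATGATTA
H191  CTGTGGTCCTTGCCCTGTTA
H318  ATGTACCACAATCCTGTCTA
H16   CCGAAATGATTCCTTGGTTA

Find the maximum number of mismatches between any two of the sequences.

13

Pairwise Hamming distances:
  H96 vs H191: 10
  H96 vs H318: 9
  H96 vs H16: 8
  H191 vs H318: 12
  H191 vs H16: 10
  H318 vs H16: 13
The largest is 13, between H318 and H16.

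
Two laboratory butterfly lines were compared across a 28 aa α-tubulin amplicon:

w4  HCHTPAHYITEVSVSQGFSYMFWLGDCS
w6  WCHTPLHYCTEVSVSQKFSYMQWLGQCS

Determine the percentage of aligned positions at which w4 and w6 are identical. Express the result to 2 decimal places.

Mismatches occur at site 1 (H→W), site 6 (A→L), site 9 (I→C), site 17 (G→K), site 22 (F→Q), site 26 (D→Q).
22 of the 28 sites match, so the percent identity is 22/28 × 100 = 78.57%.

78.57%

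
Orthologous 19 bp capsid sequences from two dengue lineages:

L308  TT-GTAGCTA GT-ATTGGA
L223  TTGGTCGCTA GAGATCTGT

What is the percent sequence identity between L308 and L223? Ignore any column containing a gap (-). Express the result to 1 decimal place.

70.6%

Excluding the 2 gap columns leaves 17 comparable sites.
Differing sites — 6:A/C; 12:T/A; 16:T/C; 17:G/T; 19:A/T.
12 of the 17 comparable sites match, so the percent identity is 12/17 × 100 = 70.6%.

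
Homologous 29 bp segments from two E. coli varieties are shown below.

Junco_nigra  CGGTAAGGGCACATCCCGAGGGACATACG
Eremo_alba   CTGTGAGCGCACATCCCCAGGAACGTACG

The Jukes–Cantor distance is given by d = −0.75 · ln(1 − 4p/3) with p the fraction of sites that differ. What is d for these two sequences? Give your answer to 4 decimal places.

Mismatches occur at site 2 (G/T), site 5 (A/G), site 8 (G/C), site 18 (G/C), site 22 (G/A), site 25 (A/G).
p = 6/29 = 0.206897.
d = −0.75 · ln(1 − (4/3)·0.206897) = −0.75 · ln(0.724137) = −0.75 · (-0.322775) = 0.2421.

0.2421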